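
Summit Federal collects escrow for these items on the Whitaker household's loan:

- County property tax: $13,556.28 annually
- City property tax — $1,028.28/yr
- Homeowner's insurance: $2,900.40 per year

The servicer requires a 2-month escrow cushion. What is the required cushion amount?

County property tax — $13,556.28 per year
City property tax — $1,028.28 per year
Homeowner's insurance — $2,900.40 per year
Total annual escrow = $13,556.28 + $1,028.28 + $2,900.40 = $17,484.96
Per month = $17,484.96 / 12 = $1,457.08
Required cushion = 2 × $1,457.08 = $2,914.16

$2,914.16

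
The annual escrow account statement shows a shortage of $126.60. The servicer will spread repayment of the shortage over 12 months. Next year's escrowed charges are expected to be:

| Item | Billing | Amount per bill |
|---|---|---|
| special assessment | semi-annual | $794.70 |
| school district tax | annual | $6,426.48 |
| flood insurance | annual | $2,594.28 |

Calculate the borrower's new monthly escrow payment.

$894.73

Special assessment — $794.70 × 2 = $1,589.40
School district tax — $6,426.48
Flood insurance — $2,594.28
Total per year = $10,610.16
Monthly = $10,610.16 ÷ 12 = $884.18
Monthly shortage recovery: $126.60 / 12 = $10.55
New monthly escrow = $884.18 + $10.55 = $894.73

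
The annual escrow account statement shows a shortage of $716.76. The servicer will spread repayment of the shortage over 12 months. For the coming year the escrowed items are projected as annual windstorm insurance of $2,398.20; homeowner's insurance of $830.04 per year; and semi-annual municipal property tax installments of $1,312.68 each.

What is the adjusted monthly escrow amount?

Windstorm insurance: $2,398.20 annually
Homeowner's insurance: $830.04 annually
Municipal property tax: $1,312.68 × 2 = $2,625.36 annually
Combined annual = $2,398.20 + $830.04 + $2,625.36 = $5,853.60
Base monthly escrow = $5,853.60 / 12 = $487.80
Shortage spread = $716.76 ÷ 12 = $59.73/mo
New monthly escrow = $487.80 + $59.73 = $547.53

$547.53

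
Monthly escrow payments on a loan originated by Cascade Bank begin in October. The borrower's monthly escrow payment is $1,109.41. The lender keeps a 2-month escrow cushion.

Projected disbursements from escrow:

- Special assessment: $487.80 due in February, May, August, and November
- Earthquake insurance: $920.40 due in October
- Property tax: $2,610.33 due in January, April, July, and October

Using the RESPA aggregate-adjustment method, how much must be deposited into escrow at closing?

$4,640.14

Cushion = 2 × $1,109.41 = $2,218.82
Trial balance (start $0, +$1,109.41 each month, − disbursements):
  Oct: +$1,109.41 − $3,530.73 → -$2,421.32
  Nov: +$1,109.41 − $487.80 → -$1,799.71
  Dec: +$1,109.41 → -$690.30
  Jan: +$1,109.41 − $2,610.33 → -$2,191.22
  Feb: +$1,109.41 − $487.80 → -$1,569.61
  Mar: +$1,109.41 → -$460.20
  Apr: +$1,109.41 − $2,610.33 → -$1,961.12
  May: +$1,109.41 − $487.80 → -$1,339.51
  Jun: +$1,109.41 → -$230.10
  Jul: +$1,109.41 − $2,610.33 → -$1,731.02
  Aug: +$1,109.41 − $487.80 → -$1,109.41
  Sep: +$1,109.41 → $0.00
Lowest trial balance = -$2,421.32 (Oct)
Initial deposit = cushion − low point = $2,218.82 − (-$2,421.32) = $4,640.14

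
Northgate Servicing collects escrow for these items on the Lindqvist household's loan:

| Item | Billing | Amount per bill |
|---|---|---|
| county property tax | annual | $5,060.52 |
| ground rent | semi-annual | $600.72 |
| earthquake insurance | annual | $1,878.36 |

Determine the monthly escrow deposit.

$678.36

County property tax = $5,060.52
Ground rent = $600.72 × 2 = $1,201.44
Earthquake insurance = $1,878.36
Annual escrow total = $8,140.32
Monthly escrow = $8,140.32 ÷ 12 = $678.36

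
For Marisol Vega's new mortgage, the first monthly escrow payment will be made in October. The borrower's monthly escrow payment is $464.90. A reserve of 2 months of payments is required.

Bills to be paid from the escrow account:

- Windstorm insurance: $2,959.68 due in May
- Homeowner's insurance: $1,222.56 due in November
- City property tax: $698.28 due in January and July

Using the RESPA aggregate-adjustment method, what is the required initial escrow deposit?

$2,091.12

Cushion = 2 × $464.90 = $929.80
Trial balance (start $0, +$464.90 each month, − disbursements):
  Oct: +$464.90 → $464.90
  Nov: +$464.90 − $1,222.56 → -$292.76
  Dec: +$464.90 → $172.14
  Jan: +$464.90 − $698.28 → -$61.24
  Feb: +$464.90 → $403.66
  Mar: +$464.90 → $868.56
  Apr: +$464.90 → $1,333.46
  May: +$464.90 − $2,959.68 → -$1,161.32
  Jun: +$464.90 → -$696.42
  Jul: +$464.90 − $698.28 → -$929.80
  Aug: +$464.90 → -$464.90
  Sep: +$464.90 → $0.00
Lowest trial balance = -$1,161.32 (May)
Initial deposit = cushion − low point = $929.80 − (-$1,161.32) = $2,091.12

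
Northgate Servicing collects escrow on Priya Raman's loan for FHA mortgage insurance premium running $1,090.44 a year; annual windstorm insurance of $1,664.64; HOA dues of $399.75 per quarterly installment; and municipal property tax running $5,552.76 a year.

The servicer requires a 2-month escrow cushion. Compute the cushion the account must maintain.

FHA mortgage insurance premium — $1,090.44/yr
Windstorm insurance — $1,664.64/yr
HOA dues — $399.75 × 4 = $1,599.00/yr
Municipal property tax — $5,552.76/yr
Total per year = $1,090.44 + $1,664.64 + $1,599.00 + $5,552.76 = $9,906.84
Monthly escrow = $9,906.84 / 12 = $825.57
Required cushion = 2 × $825.57 = $1,651.14

$1,651.14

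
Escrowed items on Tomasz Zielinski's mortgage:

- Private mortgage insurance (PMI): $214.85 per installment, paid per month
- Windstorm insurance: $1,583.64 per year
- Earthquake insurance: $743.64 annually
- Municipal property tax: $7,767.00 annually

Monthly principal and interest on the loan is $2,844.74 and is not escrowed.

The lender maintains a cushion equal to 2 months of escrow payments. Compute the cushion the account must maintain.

$2,112.08

Private mortgage insurance (PMI) — $214.85 × 12 = $2,578.20/yr
Windstorm insurance — $1,583.64/yr
Earthquake insurance — $743.64/yr
Municipal property tax — $7,767.00/yr
Total per year = $2,578.20 + $1,583.64 + $743.64 + $7,767.00 = $12,672.48
Monthly = $12,672.48 / 12 = $1,056.04
Cushion = 2 × $1,056.04 = $2,112.08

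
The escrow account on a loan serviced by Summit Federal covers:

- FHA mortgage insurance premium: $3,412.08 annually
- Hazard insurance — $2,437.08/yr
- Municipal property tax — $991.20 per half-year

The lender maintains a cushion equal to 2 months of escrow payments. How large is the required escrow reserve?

$1,305.26

FHA mortgage insurance premium — $3,412.08 annually
Hazard insurance — $2,437.08 annually
Municipal property tax — $991.20 × 2 = $1,982.40 annually
Total annual escrow = $3,412.08 + $2,437.08 + $1,982.40 = $7,831.56
Base monthly escrow = $7,831.56 ÷ 12 = $652.63
Required cushion = 2 × $652.63 = $1,305.26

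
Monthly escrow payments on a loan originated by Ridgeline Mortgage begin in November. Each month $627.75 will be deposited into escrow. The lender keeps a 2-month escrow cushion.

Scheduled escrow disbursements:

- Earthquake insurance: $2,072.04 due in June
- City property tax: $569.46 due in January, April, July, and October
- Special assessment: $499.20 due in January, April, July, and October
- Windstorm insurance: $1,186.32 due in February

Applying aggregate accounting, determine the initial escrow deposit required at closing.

Cushion = 2 × $627.75 = $1,255.50
Trial balance (start $0, +$627.75 each month, − disbursements):
  Nov: +$627.75 → $627.75
  Dec: +$627.75 → $1,255.50
  Jan: +$627.75 − $1,068.66 → $814.59
  Feb: +$627.75 − $1,186.32 → $256.02
  Mar: +$627.75 → $883.77
  Apr: +$627.75 − $1,068.66 → $442.86
  May: +$627.75 → $1,070.61
  Jun: +$627.75 − $2,072.04 → -$373.68
  Jul: +$627.75 − $1,068.66 → -$814.59
  Aug: +$627.75 → -$186.84
  Sep: +$627.75 → $440.91
  Oct: +$627.75 − $1,068.66 → $0.00
Lowest trial balance = -$814.59 (Jul)
Initial deposit = cushion − low point = $1,255.50 − (-$814.59) = $2,070.09

$2,070.09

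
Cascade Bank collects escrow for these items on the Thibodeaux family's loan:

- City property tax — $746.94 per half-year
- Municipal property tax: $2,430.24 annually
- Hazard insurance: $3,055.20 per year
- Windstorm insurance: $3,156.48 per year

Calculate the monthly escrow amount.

$844.65

City property tax — $746.94 × 2 = $1,493.88 annually
Municipal property tax — $2,430.24 annually
Hazard insurance — $3,055.20 annually
Windstorm insurance — $3,156.48 annually
Annual escrow total = $10,135.80
Monthly escrow = $10,135.80 ÷ 12 = $844.65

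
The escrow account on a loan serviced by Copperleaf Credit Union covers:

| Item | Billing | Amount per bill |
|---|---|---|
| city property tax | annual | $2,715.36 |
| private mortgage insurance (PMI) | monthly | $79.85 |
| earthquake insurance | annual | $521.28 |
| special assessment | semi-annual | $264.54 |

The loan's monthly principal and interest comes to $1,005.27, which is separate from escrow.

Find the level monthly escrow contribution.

$393.66

City property tax = $2,715.36 per year
Private mortgage insurance (PMI) = $79.85 × 12 = $958.20 per year
Earthquake insurance = $521.28 per year
Special assessment = $264.54 × 2 = $529.08 per year
Annual escrow total = $2,715.36 + $958.20 + $521.28 + $529.08 = $4,723.92
Monthly escrow = $4,723.92 / 12 = $393.66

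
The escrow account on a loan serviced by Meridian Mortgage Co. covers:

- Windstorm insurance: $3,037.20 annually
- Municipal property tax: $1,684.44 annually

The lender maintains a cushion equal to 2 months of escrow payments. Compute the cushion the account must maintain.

Windstorm insurance — $3,037.20 annually
Municipal property tax — $1,684.44 annually
Combined annual = $3,037.20 + $1,684.44 = $4,721.64
Monthly = $4,721.64 / 12 = $393.47
Cushion = 2 × $393.47 = $786.94

$786.94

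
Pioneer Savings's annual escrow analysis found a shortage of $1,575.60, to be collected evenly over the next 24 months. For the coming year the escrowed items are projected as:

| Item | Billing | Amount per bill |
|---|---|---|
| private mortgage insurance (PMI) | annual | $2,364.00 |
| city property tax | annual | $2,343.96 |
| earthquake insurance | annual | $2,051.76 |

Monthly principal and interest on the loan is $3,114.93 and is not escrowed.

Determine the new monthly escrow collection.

Private mortgage insurance (PMI) — $2,364.00 per year
City property tax — $2,343.96 per year
Earthquake insurance — $2,051.76 per year
Yearly total = $6,759.72
Monthly escrow = $6,759.72 ÷ 12 = $563.31
Monthly shortage recovery: $1,575.60 ÷ 24 = $65.65
New monthly escrow = $563.31 + $65.65 = $628.96

$628.96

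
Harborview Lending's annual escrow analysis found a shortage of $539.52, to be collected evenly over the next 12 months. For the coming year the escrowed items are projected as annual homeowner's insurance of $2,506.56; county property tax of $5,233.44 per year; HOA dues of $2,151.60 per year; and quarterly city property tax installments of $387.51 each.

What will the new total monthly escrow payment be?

$998.43

Homeowner's insurance = $2,506.56/yr
County property tax = $5,233.44/yr
HOA dues = $2,151.60/yr
City property tax = $387.51 × 4 = $1,550.04/yr
Total per year = $2,506.56 + $5,233.44 + $2,151.60 + $1,550.04 = $11,441.64
Monthly escrow = $11,441.64 / 12 = $953.47
Shortage per month = $539.52 ÷ 12 = $44.96
Adjusted monthly = $953.47 + $44.96 = $998.43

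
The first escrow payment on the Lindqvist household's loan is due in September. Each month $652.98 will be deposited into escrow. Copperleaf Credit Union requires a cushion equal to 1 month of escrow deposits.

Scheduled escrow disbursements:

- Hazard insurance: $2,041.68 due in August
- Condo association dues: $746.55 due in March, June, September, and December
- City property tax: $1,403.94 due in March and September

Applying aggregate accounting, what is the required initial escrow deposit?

Cushion = 1 × $652.98 = $652.98
Trial balance (start $0, +$652.98 each month, − disbursements):
  Sep: +$652.98 − $2,150.49 → -$1,497.51
  Oct: +$652.98 → -$844.53
  Nov: +$652.98 → -$191.55
  Dec: +$652.98 − $746.55 → -$285.12
  Jan: +$652.98 → $367.86
  Feb: +$652.98 → $1,020.84
  Mar: +$652.98 − $2,150.49 → -$476.67
  Apr: +$652.98 → $176.31
  May: +$652.98 → $829.29
  Jun: +$652.98 − $746.55 → $735.72
  Jul: +$652.98 → $1,388.70
  Aug: +$652.98 − $2,041.68 → $0.00
Lowest trial balance = -$1,497.51 (Sep)
Initial deposit = cushion − low point = $652.98 − (-$1,497.51) = $2,150.49

$2,150.49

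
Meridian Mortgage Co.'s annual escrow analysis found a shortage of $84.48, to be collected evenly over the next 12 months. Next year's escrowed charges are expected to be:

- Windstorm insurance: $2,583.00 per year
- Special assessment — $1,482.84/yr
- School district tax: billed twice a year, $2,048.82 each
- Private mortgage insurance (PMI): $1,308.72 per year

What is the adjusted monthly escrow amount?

$796.39

Windstorm insurance: $2,583.00
Special assessment: $1,482.84
School district tax: $2,048.82 × 2 = $4,097.64
Private mortgage insurance (PMI): $1,308.72
Total per year = $2,583.00 + $1,482.84 + $4,097.64 + $1,308.72 = $9,472.20
Monthly = $9,472.20 / 12 = $789.35
Shortage per month = $84.48 / 12 = $7.04
New monthly escrow = $789.35 + $7.04 = $796.39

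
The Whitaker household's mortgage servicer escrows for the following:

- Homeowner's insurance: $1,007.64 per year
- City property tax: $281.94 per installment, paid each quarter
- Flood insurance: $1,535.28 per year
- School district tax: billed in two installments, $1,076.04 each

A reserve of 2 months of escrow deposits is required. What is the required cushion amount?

$970.46

Homeowner's insurance — $1,007.64
City property tax — $281.94 × 4 = $1,127.76
Flood insurance — $1,535.28
School district tax — $1,076.04 × 2 = $2,152.08
Yearly total = $5,822.76
Per month = $5,822.76 / 12 = $485.23
Required cushion = 2 × $485.23 = $970.46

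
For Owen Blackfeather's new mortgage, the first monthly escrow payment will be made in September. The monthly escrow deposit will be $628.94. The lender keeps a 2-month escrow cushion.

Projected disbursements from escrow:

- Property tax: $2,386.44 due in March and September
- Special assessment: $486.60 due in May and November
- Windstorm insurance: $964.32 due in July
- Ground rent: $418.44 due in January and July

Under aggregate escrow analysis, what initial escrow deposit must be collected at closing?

$3,015.38

Cushion = 2 × $628.94 = $1,257.88
Trial balance (start $0, +$628.94 each month, − disbursements):
  Sep: +$628.94 − $2,386.44 → -$1,757.50
  Oct: +$628.94 → -$1,128.56
  Nov: +$628.94 − $486.60 → -$986.22
  Dec: +$628.94 → -$357.28
  Jan: +$628.94 − $418.44 → -$146.78
  Feb: +$628.94 → $482.16
  Mar: +$628.94 − $2,386.44 → -$1,275.34
  Apr: +$628.94 → -$646.40
  May: +$628.94 − $486.60 → -$504.06
  Jun: +$628.94 → $124.88
  Jul: +$628.94 − $1,382.76 → -$628.94
  Aug: +$628.94 → $0.00
Lowest trial balance = -$1,757.50 (Sep)
Initial deposit = cushion − low point = $1,257.88 − (-$1,757.50) = $3,015.38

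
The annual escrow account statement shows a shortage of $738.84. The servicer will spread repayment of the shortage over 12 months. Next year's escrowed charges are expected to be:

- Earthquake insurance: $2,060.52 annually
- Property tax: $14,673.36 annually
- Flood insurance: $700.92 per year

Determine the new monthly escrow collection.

$1,514.47

Earthquake insurance = $2,060.52 annually
Property tax = $14,673.36 annually
Flood insurance = $700.92 annually
Combined annual = $17,434.80
Per month = $17,434.80 / 12 = $1,452.90
Shortage per month = $738.84 / 12 = $61.57
New monthly escrow = $1,452.90 + $61.57 = $1,514.47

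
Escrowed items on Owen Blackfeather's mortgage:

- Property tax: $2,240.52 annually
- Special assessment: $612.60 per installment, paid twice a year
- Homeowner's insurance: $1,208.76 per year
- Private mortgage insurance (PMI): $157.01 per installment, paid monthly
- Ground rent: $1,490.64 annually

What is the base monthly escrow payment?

$670.77

Property tax = $2,240.52 per year
Special assessment = $612.60 × 2 = $1,225.20 per year
Homeowner's insurance = $1,208.76 per year
Private mortgage insurance (PMI) = $157.01 × 12 = $1,884.12 per year
Ground rent = $1,490.64 per year
Annual escrow total = $2,240.52 + $1,225.20 + $1,208.76 + $1,884.12 + $1,490.64 = $8,049.24
Monthly = $8,049.24 ÷ 12 = $670.77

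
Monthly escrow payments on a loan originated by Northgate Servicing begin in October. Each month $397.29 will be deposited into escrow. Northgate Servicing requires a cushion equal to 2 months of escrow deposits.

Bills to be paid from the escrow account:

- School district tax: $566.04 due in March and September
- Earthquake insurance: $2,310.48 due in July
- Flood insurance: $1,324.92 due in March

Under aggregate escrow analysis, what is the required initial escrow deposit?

$1,023.12

Cushion = 2 × $397.29 = $794.58
Trial balance (start $0, +$397.29 each month, − disbursements):
  Oct: +$397.29 → $397.29
  Nov: +$397.29 → $794.58
  Dec: +$397.29 → $1,191.87
  Jan: +$397.29 → $1,589.16
  Feb: +$397.29 → $1,986.45
  Mar: +$397.29 − $1,890.96 → $492.78
  Apr: +$397.29 → $890.07
  May: +$397.29 → $1,287.36
  Jun: +$397.29 → $1,684.65
  Jul: +$397.29 − $2,310.48 → -$228.54
  Aug: +$397.29 → $168.75
  Sep: +$397.29 − $566.04 → $0.00
Lowest trial balance = -$228.54 (Jul)
Initial deposit = cushion − low point = $794.58 − (-$228.54) = $1,023.12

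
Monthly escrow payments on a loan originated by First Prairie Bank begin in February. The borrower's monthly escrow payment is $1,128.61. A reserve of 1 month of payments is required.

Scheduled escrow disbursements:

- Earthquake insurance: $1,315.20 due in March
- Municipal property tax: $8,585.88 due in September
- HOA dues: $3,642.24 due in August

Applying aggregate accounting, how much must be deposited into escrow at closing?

$5,643.05

Cushion = 1 × $1,128.61 = $1,128.61
Trial balance (start $0, +$1,128.61 each month, − disbursements):
  Feb: +$1,128.61 → $1,128.61
  Mar: +$1,128.61 − $1,315.20 → $942.02
  Apr: +$1,128.61 → $2,070.63
  May: +$1,128.61 → $3,199.24
  Jun: +$1,128.61 → $4,327.85
  Jul: +$1,128.61 → $5,456.46
  Aug: +$1,128.61 − $3,642.24 → $2,942.83
  Sep: +$1,128.61 − $8,585.88 → -$4,514.44
  Oct: +$1,128.61 → -$3,385.83
  Nov: +$1,128.61 → -$2,257.22
  Dec: +$1,128.61 → -$1,128.61
  Jan: +$1,128.61 → $0.00
Lowest trial balance = -$4,514.44 (Sep)
Initial deposit = cushion − low point = $1,128.61 − (-$4,514.44) = $5,643.05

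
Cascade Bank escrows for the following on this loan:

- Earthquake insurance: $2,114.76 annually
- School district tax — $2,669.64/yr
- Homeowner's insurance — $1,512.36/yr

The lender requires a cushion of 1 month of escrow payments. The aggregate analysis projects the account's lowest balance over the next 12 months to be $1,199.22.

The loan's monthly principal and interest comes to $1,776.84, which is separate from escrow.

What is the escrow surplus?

$674.49

Earthquake insurance: $2,114.76 annually
School district tax: $2,669.64 annually
Homeowner's insurance: $1,512.36 annually
Annual escrow total = $6,296.76
Per month = $6,296.76 / 12 = $524.73
Cushion = 1 × $524.73 = $524.73
Surplus = $1,199.22 − $524.73 = $674.49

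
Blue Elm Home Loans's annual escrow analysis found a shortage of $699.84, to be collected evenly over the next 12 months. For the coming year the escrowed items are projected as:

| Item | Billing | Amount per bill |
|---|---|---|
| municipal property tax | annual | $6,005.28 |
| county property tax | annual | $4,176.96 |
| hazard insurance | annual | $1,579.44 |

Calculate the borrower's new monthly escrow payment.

$1,038.46

Municipal property tax = $6,005.28 per year
County property tax = $4,176.96 per year
Hazard insurance = $1,579.44 per year
Combined annual = $6,005.28 + $4,176.96 + $1,579.44 = $11,761.68
Base monthly escrow = $11,761.68 ÷ 12 = $980.14
Monthly shortage recovery: $699.84 / 12 = $58.32
New monthly escrow = $980.14 + $58.32 = $1,038.46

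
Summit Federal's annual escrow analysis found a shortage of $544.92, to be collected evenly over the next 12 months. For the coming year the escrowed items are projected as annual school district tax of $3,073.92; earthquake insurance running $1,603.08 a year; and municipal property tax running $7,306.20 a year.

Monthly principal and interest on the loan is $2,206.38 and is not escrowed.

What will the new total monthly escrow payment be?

$1,044.01

School district tax = $3,073.92 per year
Earthquake insurance = $1,603.08 per year
Municipal property tax = $7,306.20 per year
Total per year = $3,073.92 + $1,603.08 + $7,306.20 = $11,983.20
Per month = $11,983.20 / 12 = $998.60
Shortage per month = $544.92 ÷ 12 = $45.41
Adjusted monthly = $998.60 + $45.41 = $1,044.01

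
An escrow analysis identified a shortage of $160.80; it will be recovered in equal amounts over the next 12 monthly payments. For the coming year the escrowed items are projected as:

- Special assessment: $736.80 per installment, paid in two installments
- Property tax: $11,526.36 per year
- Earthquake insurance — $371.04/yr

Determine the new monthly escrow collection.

$1,127.65

Special assessment: $736.80 × 2 = $1,473.60 per year
Property tax: $11,526.36 per year
Earthquake insurance: $371.04 per year
Combined annual = $13,371.00
Monthly escrow = $13,371.00 / 12 = $1,114.25
Shortage spread = $160.80 / 12 = $13.40/mo
New monthly escrow = $1,114.25 + $13.40 = $1,127.65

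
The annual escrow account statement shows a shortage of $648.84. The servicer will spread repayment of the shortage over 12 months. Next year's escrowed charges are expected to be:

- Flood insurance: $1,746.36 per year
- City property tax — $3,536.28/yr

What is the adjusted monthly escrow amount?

Flood insurance: $1,746.36
City property tax: $3,536.28
Total annual escrow = $5,282.64
Monthly = $5,282.64 ÷ 12 = $440.22
Monthly shortage recovery: $648.84 ÷ 12 = $54.07
Adjusted monthly = $440.22 + $54.07 = $494.29

$494.29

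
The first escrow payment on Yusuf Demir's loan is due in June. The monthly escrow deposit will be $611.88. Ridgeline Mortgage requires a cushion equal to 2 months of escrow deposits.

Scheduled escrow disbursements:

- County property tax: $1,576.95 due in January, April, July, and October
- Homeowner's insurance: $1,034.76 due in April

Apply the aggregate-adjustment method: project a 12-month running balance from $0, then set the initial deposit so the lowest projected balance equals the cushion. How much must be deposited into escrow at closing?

Cushion = 2 × $611.88 = $1,223.76
Trial balance (start $0, +$611.88 each month, − disbursements):
  Jun: +$611.88 → $611.88
  Jul: +$611.88 − $1,576.95 → -$353.19
  Aug: +$611.88 → $258.69
  Sep: +$611.88 → $870.57
  Oct: +$611.88 − $1,576.95 → -$94.50
  Nov: +$611.88 → $517.38
  Dec: +$611.88 → $1,129.26
  Jan: +$611.88 − $1,576.95 → $164.19
  Feb: +$611.88 → $776.07
  Mar: +$611.88 → $1,387.95
  Apr: +$611.88 − $2,611.71 → -$611.88
  May: +$611.88 → $0.00
Lowest trial balance = -$611.88 (Apr)
Initial deposit = cushion − low point = $1,223.76 − (-$611.88) = $1,835.64

$1,835.64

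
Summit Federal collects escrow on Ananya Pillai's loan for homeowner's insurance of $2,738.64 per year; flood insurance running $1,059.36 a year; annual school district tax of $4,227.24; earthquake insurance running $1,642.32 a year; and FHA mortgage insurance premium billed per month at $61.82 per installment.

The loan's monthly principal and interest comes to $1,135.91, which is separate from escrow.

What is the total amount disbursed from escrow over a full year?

$10,409.40

Homeowner's insurance = $2,738.64
Flood insurance = $1,059.36
School district tax = $4,227.24
Earthquake insurance = $1,642.32
FHA mortgage insurance premium = $61.82 × 12 = $741.84
Total per year = $2,738.64 + $1,059.36 + $4,227.24 + $1,642.32 + $741.84 = $10,409.40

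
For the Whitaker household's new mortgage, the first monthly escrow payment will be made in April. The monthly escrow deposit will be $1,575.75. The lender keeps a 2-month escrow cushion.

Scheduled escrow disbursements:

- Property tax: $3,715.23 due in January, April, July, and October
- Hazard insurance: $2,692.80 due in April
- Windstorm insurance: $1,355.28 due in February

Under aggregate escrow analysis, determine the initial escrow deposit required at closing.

$7,983.78

Cushion = 2 × $1,575.75 = $3,151.50
Trial balance (start $0, +$1,575.75 each month, − disbursements):
  Apr: +$1,575.75 − $6,408.03 → -$4,832.28
  May: +$1,575.75 → -$3,256.53
  Jun: +$1,575.75 → -$1,680.78
  Jul: +$1,575.75 − $3,715.23 → -$3,820.26
  Aug: +$1,575.75 → -$2,244.51
  Sep: +$1,575.75 → -$668.76
  Oct: +$1,575.75 − $3,715.23 → -$2,808.24
  Nov: +$1,575.75 → -$1,232.49
  Dec: +$1,575.75 → $343.26
  Jan: +$1,575.75 − $3,715.23 → -$1,796.22
  Feb: +$1,575.75 − $1,355.28 → -$1,575.75
  Mar: +$1,575.75 → $0.00
Lowest trial balance = -$4,832.28 (Apr)
Initial deposit = cushion − low point = $3,151.50 − (-$4,832.28) = $7,983.78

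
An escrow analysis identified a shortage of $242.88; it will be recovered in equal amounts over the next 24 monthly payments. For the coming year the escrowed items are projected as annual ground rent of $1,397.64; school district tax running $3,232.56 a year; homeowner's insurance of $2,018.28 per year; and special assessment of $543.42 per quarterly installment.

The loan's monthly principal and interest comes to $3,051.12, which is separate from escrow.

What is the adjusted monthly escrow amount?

$745.30

Ground rent: $1,397.64/yr
School district tax: $3,232.56/yr
Homeowner's insurance: $2,018.28/yr
Special assessment: $543.42 × 4 = $2,173.68/yr
Total annual escrow = $1,397.64 + $3,232.56 + $2,018.28 + $2,173.68 = $8,822.16
Monthly = $8,822.16 ÷ 12 = $735.18
Monthly shortage recovery: $242.88 / 24 = $10.12
Adjusted monthly = $735.18 + $10.12 = $745.30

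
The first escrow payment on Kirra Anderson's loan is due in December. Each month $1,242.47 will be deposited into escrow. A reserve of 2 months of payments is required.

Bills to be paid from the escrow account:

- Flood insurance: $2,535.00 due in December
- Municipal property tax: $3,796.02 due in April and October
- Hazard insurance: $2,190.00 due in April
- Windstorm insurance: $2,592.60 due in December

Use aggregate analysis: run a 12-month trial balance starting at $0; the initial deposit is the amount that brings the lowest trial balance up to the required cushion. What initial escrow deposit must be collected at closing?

Cushion = 2 × $1,242.47 = $2,484.94
Trial balance (start $0, +$1,242.47 each month, − disbursements):
  Dec: +$1,242.47 − $5,127.60 → -$3,885.13
  Jan: +$1,242.47 → -$2,642.66
  Feb: +$1,242.47 → -$1,400.19
  Mar: +$1,242.47 → -$157.72
  Apr: +$1,242.47 − $5,986.02 → -$4,901.27
  May: +$1,242.47 → -$3,658.80
  Jun: +$1,242.47 → -$2,416.33
  Jul: +$1,242.47 → -$1,173.86
  Aug: +$1,242.47 → $68.61
  Sep: +$1,242.47 → $1,311.08
  Oct: +$1,242.47 − $3,796.02 → -$1,242.47
  Nov: +$1,242.47 → $0.00
Lowest trial balance = -$4,901.27 (Apr)
Initial deposit = cushion − low point = $2,484.94 − (-$4,901.27) = $7,386.21

$7,386.21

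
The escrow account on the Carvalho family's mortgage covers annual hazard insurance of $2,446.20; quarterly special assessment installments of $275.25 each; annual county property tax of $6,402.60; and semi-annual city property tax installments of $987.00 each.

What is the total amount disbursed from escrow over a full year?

$11,923.80

Hazard insurance = $2,446.20 per year
Special assessment = $275.25 × 4 = $1,101.00 per year
County property tax = $6,402.60 per year
City property tax = $987.00 × 2 = $1,974.00 per year
Annual escrow total = $2,446.20 + $1,101.00 + $6,402.60 + $1,974.00 = $11,923.80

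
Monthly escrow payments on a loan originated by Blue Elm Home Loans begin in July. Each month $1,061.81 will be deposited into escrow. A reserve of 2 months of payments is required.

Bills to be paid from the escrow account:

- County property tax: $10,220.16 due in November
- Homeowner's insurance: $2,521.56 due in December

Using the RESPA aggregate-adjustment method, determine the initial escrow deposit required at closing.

$8,494.48

Cushion = 2 × $1,061.81 = $2,123.62
Trial balance (start $0, +$1,061.81 each month, − disbursements):
  Jul: +$1,061.81 → $1,061.81
  Aug: +$1,061.81 → $2,123.62
  Sep: +$1,061.81 → $3,185.43
  Oct: +$1,061.81 → $4,247.24
  Nov: +$1,061.81 − $10,220.16 → -$4,911.11
  Dec: +$1,061.81 − $2,521.56 → -$6,370.86
  Jan: +$1,061.81 → -$5,309.05
  Feb: +$1,061.81 → -$4,247.24
  Mar: +$1,061.81 → -$3,185.43
  Apr: +$1,061.81 → -$2,123.62
  May: +$1,061.81 → -$1,061.81
  Jun: +$1,061.81 → $0.00
Lowest trial balance = -$6,370.86 (Dec)
Initial deposit = cushion − low point = $2,123.62 − (-$6,370.86) = $8,494.48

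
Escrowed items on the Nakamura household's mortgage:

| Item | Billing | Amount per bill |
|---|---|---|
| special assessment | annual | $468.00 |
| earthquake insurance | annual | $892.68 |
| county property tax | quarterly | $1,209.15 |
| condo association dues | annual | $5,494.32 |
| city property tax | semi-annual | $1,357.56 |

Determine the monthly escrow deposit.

Special assessment: $468.00
Earthquake insurance: $892.68
County property tax: $1,209.15 × 4 = $4,836.60
Condo association dues: $5,494.32
City property tax: $1,357.56 × 2 = $2,715.12
Total annual escrow = $468.00 + $892.68 + $4,836.60 + $5,494.32 + $2,715.12 = $14,406.72
Per month = $14,406.72 ÷ 12 = $1,200.56

$1,200.56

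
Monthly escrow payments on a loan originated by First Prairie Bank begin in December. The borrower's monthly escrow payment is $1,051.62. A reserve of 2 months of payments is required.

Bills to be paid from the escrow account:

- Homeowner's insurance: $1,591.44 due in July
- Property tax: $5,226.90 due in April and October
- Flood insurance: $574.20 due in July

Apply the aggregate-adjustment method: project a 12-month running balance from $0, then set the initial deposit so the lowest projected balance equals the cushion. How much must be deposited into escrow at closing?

Cushion = 2 × $1,051.62 = $2,103.24
Trial balance (start $0, +$1,051.62 each month, − disbursements):
  Dec: +$1,051.62 → $1,051.62
  Jan: +$1,051.62 → $2,103.24
  Feb: +$1,051.62 → $3,154.86
  Mar: +$1,051.62 → $4,206.48
  Apr: +$1,051.62 − $5,226.90 → $31.20
  May: +$1,051.62 → $1,082.82
  Jun: +$1,051.62 → $2,134.44
  Jul: +$1,051.62 − $2,165.64 → $1,020.42
  Aug: +$1,051.62 → $2,072.04
  Sep: +$1,051.62 → $3,123.66
  Oct: +$1,051.62 − $5,226.90 → -$1,051.62
  Nov: +$1,051.62 → $0.00
Lowest trial balance = -$1,051.62 (Oct)
Initial deposit = cushion − low point = $2,103.24 − (-$1,051.62) = $3,154.86

$3,154.86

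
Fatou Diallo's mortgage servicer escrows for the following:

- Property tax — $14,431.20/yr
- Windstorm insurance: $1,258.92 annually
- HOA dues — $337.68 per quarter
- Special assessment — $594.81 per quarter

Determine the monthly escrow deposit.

Property tax = $14,431.20 per year
Windstorm insurance = $1,258.92 per year
HOA dues = $337.68 × 4 = $1,350.72 per year
Special assessment = $594.81 × 4 = $2,379.24 per year
Yearly total = $14,431.20 + $1,258.92 + $1,350.72 + $2,379.24 = $19,420.08
Per month = $19,420.08 / 12 = $1,618.34

$1,618.34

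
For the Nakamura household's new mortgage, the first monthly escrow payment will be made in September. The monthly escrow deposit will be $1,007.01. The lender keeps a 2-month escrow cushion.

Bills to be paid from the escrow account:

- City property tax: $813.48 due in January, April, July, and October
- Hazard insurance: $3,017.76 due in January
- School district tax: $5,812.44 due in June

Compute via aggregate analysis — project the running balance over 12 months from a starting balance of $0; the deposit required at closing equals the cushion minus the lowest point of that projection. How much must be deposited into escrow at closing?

Cushion = 2 × $1,007.01 = $2,014.02
Trial balance (start $0, +$1,007.01 each month, − disbursements):
  Sep: +$1,007.01 → $1,007.01
  Oct: +$1,007.01 − $813.48 → $1,200.54
  Nov: +$1,007.01 → $2,207.55
  Dec: +$1,007.01 → $3,214.56
  Jan: +$1,007.01 − $3,831.24 → $390.33
  Feb: +$1,007.01 → $1,397.34
  Mar: +$1,007.01 → $2,404.35
  Apr: +$1,007.01 − $813.48 → $2,597.88
  May: +$1,007.01 → $3,604.89
  Jun: +$1,007.01 − $5,812.44 → -$1,200.54
  Jul: +$1,007.01 − $813.48 → -$1,007.01
  Aug: +$1,007.01 → $0.00
Lowest trial balance = -$1,200.54 (Jun)
Initial deposit = cushion − low point = $2,014.02 − (-$1,200.54) = $3,214.56

$3,214.56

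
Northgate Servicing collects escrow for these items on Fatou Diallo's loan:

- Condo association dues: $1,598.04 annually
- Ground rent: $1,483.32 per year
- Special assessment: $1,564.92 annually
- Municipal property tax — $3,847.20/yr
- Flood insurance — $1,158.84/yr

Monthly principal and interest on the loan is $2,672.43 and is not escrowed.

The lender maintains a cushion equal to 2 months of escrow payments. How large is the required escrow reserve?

$1,608.72

Condo association dues: $1,598.04 annually
Ground rent: $1,483.32 annually
Special assessment: $1,564.92 annually
Municipal property tax: $3,847.20 annually
Flood insurance: $1,158.84 annually
Combined annual = $1,598.04 + $1,483.32 + $1,564.92 + $3,847.20 + $1,158.84 = $9,652.32
Per month = $9,652.32 / 12 = $804.36
Cushion = 2 × $804.36 = $1,608.72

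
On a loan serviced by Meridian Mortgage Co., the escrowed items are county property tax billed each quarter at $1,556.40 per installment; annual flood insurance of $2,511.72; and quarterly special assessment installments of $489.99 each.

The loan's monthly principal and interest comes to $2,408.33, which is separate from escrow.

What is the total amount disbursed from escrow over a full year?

County property tax = $1,556.40 × 4 = $6,225.60 per year
Flood insurance = $2,511.72 per year
Special assessment = $489.99 × 4 = $1,959.96 per year
Combined annual = $6,225.60 + $2,511.72 + $1,959.96 = $10,697.28

$10,697.28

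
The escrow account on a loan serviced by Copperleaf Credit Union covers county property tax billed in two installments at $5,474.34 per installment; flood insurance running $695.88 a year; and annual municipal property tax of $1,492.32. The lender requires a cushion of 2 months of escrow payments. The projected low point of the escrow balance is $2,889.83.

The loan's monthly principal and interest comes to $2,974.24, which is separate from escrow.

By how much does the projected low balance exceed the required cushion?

County property tax: $5,474.34 × 2 = $10,948.68 annually
Flood insurance: $695.88 annually
Municipal property tax: $1,492.32 annually
Combined annual = $13,136.88
Per month = $13,136.88 ÷ 12 = $1,094.74
Required cushion = 2 × $1,094.74 = $2,189.48
Excess over cushion: $2,889.83 − $2,189.48 = $700.35

$700.35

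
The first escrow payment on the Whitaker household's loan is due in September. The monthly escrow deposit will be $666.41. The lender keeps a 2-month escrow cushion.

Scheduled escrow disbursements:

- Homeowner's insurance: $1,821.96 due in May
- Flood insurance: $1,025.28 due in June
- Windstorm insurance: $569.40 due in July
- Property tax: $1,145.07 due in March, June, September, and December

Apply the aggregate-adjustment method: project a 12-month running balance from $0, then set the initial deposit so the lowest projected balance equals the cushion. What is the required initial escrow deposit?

$2,096.24

Cushion = 2 × $666.41 = $1,332.82
Trial balance (start $0, +$666.41 each month, − disbursements):
  Sep: +$666.41 − $1,145.07 → -$478.66
  Oct: +$666.41 → $187.75
  Nov: +$666.41 → $854.16
  Dec: +$666.41 − $1,145.07 → $375.50
  Jan: +$666.41 → $1,041.91
  Feb: +$666.41 → $1,708.32
  Mar: +$666.41 − $1,145.07 → $1,229.66
  Apr: +$666.41 → $1,896.07
  May: +$666.41 − $1,821.96 → $740.52
  Jun: +$666.41 − $2,170.35 → -$763.42
  Jul: +$666.41 − $569.40 → -$666.41
  Aug: +$666.41 → $0.00
Lowest trial balance = -$763.42 (Jun)
Initial deposit = cushion − low point = $1,332.82 − (-$763.42) = $2,096.24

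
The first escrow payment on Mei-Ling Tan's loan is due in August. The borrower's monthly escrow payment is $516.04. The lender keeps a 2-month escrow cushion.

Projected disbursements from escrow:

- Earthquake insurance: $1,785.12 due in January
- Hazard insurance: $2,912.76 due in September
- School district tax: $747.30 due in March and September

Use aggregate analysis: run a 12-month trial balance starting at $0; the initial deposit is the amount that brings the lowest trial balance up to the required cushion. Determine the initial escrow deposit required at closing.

$3,660.06

Cushion = 2 × $516.04 = $1,032.08
Trial balance (start $0, +$516.04 each month, − disbursements):
  Aug: +$516.04 → $516.04
  Sep: +$516.04 − $3,660.06 → -$2,627.98
  Oct: +$516.04 → -$2,111.94
  Nov: +$516.04 → -$1,595.90
  Dec: +$516.04 → -$1,079.86
  Jan: +$516.04 − $1,785.12 → -$2,348.94
  Feb: +$516.04 → -$1,832.90
  Mar: +$516.04 − $747.30 → -$2,064.16
  Apr: +$516.04 → -$1,548.12
  May: +$516.04 → -$1,032.08
  Jun: +$516.04 → -$516.04
  Jul: +$516.04 → $0.00
Lowest trial balance = -$2,627.98 (Sep)
Initial deposit = cushion − low point = $1,032.08 − (-$2,627.98) = $3,660.06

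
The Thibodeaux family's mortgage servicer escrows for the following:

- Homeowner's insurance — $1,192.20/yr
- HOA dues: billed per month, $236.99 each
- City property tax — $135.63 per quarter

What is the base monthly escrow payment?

Homeowner's insurance = $1,192.20
HOA dues = $236.99 × 12 = $2,843.88
City property tax = $135.63 × 4 = $542.52
Annual escrow total = $1,192.20 + $2,843.88 + $542.52 = $4,578.60
Per month = $4,578.60 ÷ 12 = $381.55

$381.55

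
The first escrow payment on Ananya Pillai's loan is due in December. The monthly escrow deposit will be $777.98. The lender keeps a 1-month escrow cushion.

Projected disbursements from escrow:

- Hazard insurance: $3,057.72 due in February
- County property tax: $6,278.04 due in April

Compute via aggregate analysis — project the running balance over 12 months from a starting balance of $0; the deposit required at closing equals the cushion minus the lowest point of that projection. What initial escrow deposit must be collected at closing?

$6,223.84

Cushion = 1 × $777.98 = $777.98
Trial balance (start $0, +$777.98 each month, − disbursements):
  Dec: +$777.98 → $777.98
  Jan: +$777.98 → $1,555.96
  Feb: +$777.98 − $3,057.72 → -$723.78
  Mar: +$777.98 → $54.20
  Apr: +$777.98 − $6,278.04 → -$5,445.86
  May: +$777.98 → -$4,667.88
  Jun: +$777.98 → -$3,889.90
  Jul: +$777.98 → -$3,111.92
  Aug: +$777.98 → -$2,333.94
  Sep: +$777.98 → -$1,555.96
  Oct: +$777.98 → -$777.98
  Nov: +$777.98 → $0.00
Lowest trial balance = -$5,445.86 (Apr)
Initial deposit = cushion − low point = $777.98 − (-$5,445.86) = $6,223.84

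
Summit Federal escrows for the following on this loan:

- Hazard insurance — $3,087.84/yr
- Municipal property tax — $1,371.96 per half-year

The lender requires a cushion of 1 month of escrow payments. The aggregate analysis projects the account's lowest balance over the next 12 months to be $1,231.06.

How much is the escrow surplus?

Hazard insurance — $3,087.84
Municipal property tax — $1,371.96 × 2 = $2,743.92
Annual escrow total = $3,087.84 + $2,743.92 = $5,831.76
Monthly = $5,831.76 ÷ 12 = $485.98
Required cushion = 1 × $485.98 = $485.98
Surplus = $1,231.06 − $485.98 = $745.08

$745.08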